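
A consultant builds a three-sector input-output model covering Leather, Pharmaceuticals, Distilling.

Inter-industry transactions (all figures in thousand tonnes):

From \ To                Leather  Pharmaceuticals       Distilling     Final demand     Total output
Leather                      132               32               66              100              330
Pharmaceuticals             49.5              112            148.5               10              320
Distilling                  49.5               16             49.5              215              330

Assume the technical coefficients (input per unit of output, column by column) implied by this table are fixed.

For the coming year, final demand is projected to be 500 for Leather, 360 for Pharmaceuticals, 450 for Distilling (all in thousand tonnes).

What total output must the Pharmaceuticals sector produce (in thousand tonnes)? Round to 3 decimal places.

x_2 = 1460.541

Technical coefficients a_ij = z_ij / X_j:
  a_11 = 132/330 = 0.40, a_21 = 49.5/330 = 0.15, a_31 = 49.5/330 = 0.15
  a_12 = 32/320 = 0.10, a_22 = 112/320 = 0.35, a_32 = 16/320 = 0.05
  a_13 = 66/330 = 0.20, a_23 = 148.5/330 = 0.45, a_33 = 49.5/330 = 0.15
I − A =
  [   0.60    -0.10    -0.20]
  [  -0.15     0.65    -0.45]
  [  -0.15    -0.05     0.85]
Cofactors of I−A, C_ij = (−1)^(i+j)·(minor ij) (rows/columns in the sector order above):
  C_11 = (0.65)(0.85) − (-0.45)(-0.05) = 0.5300
  C_12 = −[(-0.15)(0.85) − (-0.45)(-0.15)] = 0.1950
  C_13 = (-0.15)(-0.05) − (0.65)(-0.15) = 0.1050
  C_21 = −[(-0.10)(0.85) − (-0.20)(-0.05)] = 0.0950
  C_22 = (0.60)(0.85) − (-0.20)(-0.15) = 0.4800
  C_23 = −[(0.60)(-0.05) − (-0.10)(-0.15)] = 0.0450
  C_31 = (-0.10)(-0.45) − (-0.20)(0.65) = 0.1750
  C_32 = −[(0.60)(-0.45) − (-0.20)(-0.15)] = 0.3000
  C_33 = (0.60)(0.65) − (-0.10)(-0.15) = 0.3750
det(I−A) = Σ_j (I−A)_1j·C_1j = (0.60)(0.5300) + (-0.10)(0.1950) + (-0.20)(0.1050) = 0.2775
adj(I−A) = Cᵀ =
  [ 0.5300   0.0950   0.1750]
  [ 0.1950   0.4800   0.3000]
  [ 0.1050   0.0450   0.3750]
(I − A)⁻¹ = adj(I−A) / det(I−A) ≈
  [   1.9099     0.3423     0.6306]
  [   0.7027     1.7297     1.0811]
  [   0.3784     0.1622     1.3514]
x = (I − A)⁻¹ d = adj(I−A)·d / det(I−A), with det(I−A) = 0.2775:
  x_1 = (0.5300·500 + 0.0950·360 + 0.1750·450) / 0.2775 = 377.95 / 0.2775 ≈ 1361.982
  x_2 = (0.1950·500 + 0.4800·360 + 0.3000·450) / 0.2775 = 405.30 / 0.2775 ≈ 1460.541
  x_3 = (0.1050·500 + 0.0450·360 + 0.3750·450) / 0.2775 = 237.45 / 0.2775 ≈ 855.676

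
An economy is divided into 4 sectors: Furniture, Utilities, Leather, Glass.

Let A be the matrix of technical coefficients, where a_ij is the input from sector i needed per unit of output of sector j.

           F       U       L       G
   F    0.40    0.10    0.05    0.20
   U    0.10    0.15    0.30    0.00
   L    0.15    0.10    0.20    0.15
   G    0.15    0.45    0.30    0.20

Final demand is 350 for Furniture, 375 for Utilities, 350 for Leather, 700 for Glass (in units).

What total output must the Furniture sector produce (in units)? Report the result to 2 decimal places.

I − A =
  [   0.60    -0.10    -0.05    -0.20]
  [  -0.10     0.85    -0.30     0.00]
  [  -0.15    -0.10     0.80    -0.15]
  [  -0.15    -0.45    -0.30     0.80]
Compute the cofactors C_ij = (−1)^(i+j)·(3×3 minor ij) of I−A; the adjugate is their transpose:
adj(I−A) = Cᵀ =
  [ 0.461500   0.144875   0.136000   0.140875]
  [ 0.102250   0.316875   0.145000   0.052750]
  [ 0.135875   0.113250   0.365500   0.102500]
  [ 0.195000   0.247875   0.244125   0.370625]
det(I−A) = Σ_j (I−A)_1j·C_1j = (0.60)(0.461500) + (-0.10)(0.102250) + (-0.05)(0.135875) + (-0.20)(0.195000) = 0.22088125
(I − A)⁻¹ = adj(I−A) / det(I−A) ≈
  [   2.0894     0.6559     0.6157     0.6378]
  [   0.4629     1.4346     0.6565     0.2388]
  [   0.6151     0.5127     1.6547     0.4641]
  [   0.8828     1.1222     1.1052     1.6779]
x = (I − A)⁻¹ d = adj(I−A)·d / det(I−A), with det(I−A) = 0.22088125:
  x_F = (0.461500·350 + 0.144875·375 + 0.136000·350 + 0.140875·700) / 0.22088125 = 362.065625 / 0.22088125 ≈ 1639.19
  x_U = (0.102250·350 + 0.316875·375 + 0.145000·350 + 0.052750·700) / 0.22088125 = 242.290625 / 0.22088125 ≈ 1096.93
  x_L = (0.135875·350 + 0.113250·375 + 0.365500·350 + 0.102500·700) / 0.22088125 = 289.70 / 0.22088125 ≈ 1311.56
  x_G = (0.195000·350 + 0.247875·375 + 0.244125·350 + 0.370625·700) / 0.22088125 = 506.084375 / 0.22088125 ≈ 2291.21

x_F = 1639.19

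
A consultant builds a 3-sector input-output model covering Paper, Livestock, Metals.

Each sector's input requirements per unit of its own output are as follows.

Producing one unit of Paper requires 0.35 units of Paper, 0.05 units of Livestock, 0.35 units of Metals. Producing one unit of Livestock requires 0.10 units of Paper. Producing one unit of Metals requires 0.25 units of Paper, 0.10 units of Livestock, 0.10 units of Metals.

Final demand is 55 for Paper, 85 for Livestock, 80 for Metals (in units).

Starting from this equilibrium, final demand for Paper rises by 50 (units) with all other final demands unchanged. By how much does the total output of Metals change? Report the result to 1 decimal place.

I − A =
  [   0.65    -0.10    -0.25]
  [  -0.05     1.00    -0.10]
  [  -0.35     0.00     0.90]
Cofactors of I−A, C_ij = (−1)^(i+j)·(minor ij) (rows/columns in the sector order above):
  C_11 = (1.00)(0.90) − (-0.10)(0.00) = 0.9000
  C_12 = −[(-0.05)(0.90) − (-0.10)(-0.35)] = 0.0800
  C_13 = (-0.05)(0.00) − (1.00)(-0.35) = 0.3500
  C_21 = −[(-0.10)(0.90) − (-0.25)(0.00)] = 0.0900
  C_22 = (0.65)(0.90) − (-0.25)(-0.35) = 0.4975
  C_23 = −[(0.65)(0.00) − (-0.10)(-0.35)] = 0.0350
  C_31 = (-0.10)(-0.10) − (-0.25)(1.00) = 0.2600
  C_32 = −[(0.65)(-0.10) − (-0.25)(-0.05)] = 0.0775
  C_33 = (0.65)(1.00) − (-0.10)(-0.05) = 0.6450
det(I−A) = Σ_j (I−A)_1j·C_1j = (0.65)(0.9000) + (-0.10)(0.0800) + (-0.25)(0.3500) = 0.4895
adj(I−A) = Cᵀ =
  [ 0.9000   0.0900   0.2600]
  [ 0.0800   0.4975   0.0775]
  [ 0.3500   0.0350   0.6450]
(I − A)⁻¹ = adj(I−A) / det(I−A) ≈
  [   1.8386     0.1839     0.5312]
  [   0.1634     1.0163     0.1583]
  [   0.7150     0.0715     1.3177]
Δx = (I − A)⁻¹ Δd with Δd having +50 in the Paper component and 0 elsewhere.
So Δx_3 = L_31 · (+50), where L_31 = adj(I−A)_31 / det(I−A) = 0.3500 / 0.4895.
Δx_3 = 0.3500 × (+50) / 0.4895 = 17.50 / 0.4895 ≈ 35.8.

Δx_3 = 35.8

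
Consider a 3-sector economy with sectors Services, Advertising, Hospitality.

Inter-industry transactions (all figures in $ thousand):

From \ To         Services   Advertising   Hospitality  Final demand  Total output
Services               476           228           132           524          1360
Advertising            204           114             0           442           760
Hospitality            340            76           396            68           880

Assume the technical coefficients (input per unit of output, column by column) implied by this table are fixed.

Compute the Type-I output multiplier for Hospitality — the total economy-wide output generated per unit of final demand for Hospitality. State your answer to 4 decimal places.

Technical coefficients a_ij = z_ij / X_j:
  a_SS = 476/1360 = 0.35, a_AS = 204/1360 = 0.15, a_HS = 340/1360 = 0.25
  a_SA = 228/760 = 0.30, a_AA = 114/760 = 0.15, a_HA = 76/760 = 0.10
  a_SH = 132/880 = 0.15, a_AH = 0/880 = 0.00, a_HH = 396/880 = 0.45
I − A =
  [   0.65    -0.30    -0.15]
  [  -0.15     0.85     0.00]
  [  -0.25    -0.10     0.55]
Cofactors of I−A, C_ij = (−1)^(i+j)·(minor ij) (rows/columns in the sector order above):
  C_11 = (0.85)(0.55) − (0.00)(-0.10) = 0.4675
  C_12 = −[(-0.15)(0.55) − (0.00)(-0.25)] = 0.0825
  C_13 = (-0.15)(-0.10) − (0.85)(-0.25) = 0.2275
  C_21 = −[(-0.30)(0.55) − (-0.15)(-0.10)] = 0.1800
  C_22 = (0.65)(0.55) − (-0.15)(-0.25) = 0.3200
  C_23 = −[(0.65)(-0.10) − (-0.30)(-0.25)] = 0.1400
  C_31 = (-0.30)(0.00) − (-0.15)(0.85) = 0.1275
  C_32 = −[(0.65)(0.00) − (-0.15)(-0.15)] = 0.0225
  C_33 = (0.65)(0.85) − (-0.30)(-0.15) = 0.5075
det(I−A) = Σ_j (I−A)_1j·C_1j = (0.65)(0.4675) + (-0.30)(0.0825) + (-0.15)(0.2275) = 0.2450
adj(I−A) = Cᵀ =
  [ 0.4675   0.1800   0.1275]
  [ 0.0825   0.3200   0.0225]
  [ 0.2275   0.1400   0.5075]
(I − A)⁻¹ = adj(I−A) / det(I−A) ≈
  [   1.90816     0.73469     0.52041]
  [   0.33673     1.30612     0.09184]
  [   0.92857     0.57143     2.07143]
The output multiplier for sector j is the column-j sum of the Leontief inverse (I − A)⁻¹ = adj(I−A) / det(I−A).
Column H of adj(I−A): (0.1275, 0.0225, 0.5075); det(I−A) = 0.2450.
m_H = (0.1275 + 0.0225 + 0.5075) / 0.2450 = 0.6575 / 0.2450 ≈ 2.6837.

m_H = 2.6837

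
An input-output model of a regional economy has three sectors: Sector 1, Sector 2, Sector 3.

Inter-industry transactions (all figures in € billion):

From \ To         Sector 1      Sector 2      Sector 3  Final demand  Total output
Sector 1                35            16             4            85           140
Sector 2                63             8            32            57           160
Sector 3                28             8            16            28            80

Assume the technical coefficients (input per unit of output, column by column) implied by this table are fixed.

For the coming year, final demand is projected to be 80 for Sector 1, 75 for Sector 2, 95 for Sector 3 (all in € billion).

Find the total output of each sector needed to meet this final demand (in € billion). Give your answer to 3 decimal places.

x_1 = 147.290, x_2 = 220.010, x_3 = 169.323

Technical coefficients a_ij = z_ij / X_j:
  a_11 = 35/140 = 0.25, a_21 = 63/140 = 0.45, a_31 = 28/140 = 0.20
  a_12 = 16/160 = 0.10, a_22 = 8/160 = 0.05, a_32 = 8/160 = 0.05
  a_13 = 4/80 = 0.05, a_23 = 32/80 = 0.40, a_33 = 16/80 = 0.20
I − A =
  [   0.75    -0.10    -0.05]
  [  -0.45     0.95    -0.40]
  [  -0.20    -0.05     0.80]
Cofactors of I−A, C_ij = (−1)^(i+j)·(minor ij) (rows/columns in the sector order above):
  C_11 = (0.95)(0.80) − (-0.40)(-0.05) = 0.7400
  C_12 = −[(-0.45)(0.80) − (-0.40)(-0.20)] = 0.4400
  C_13 = (-0.45)(-0.05) − (0.95)(-0.20) = 0.2125
  C_21 = −[(-0.10)(0.80) − (-0.05)(-0.05)] = 0.0825
  C_22 = (0.75)(0.80) − (-0.05)(-0.20) = 0.5900
  C_23 = −[(0.75)(-0.05) − (-0.10)(-0.20)] = 0.0575
  C_31 = (-0.10)(-0.40) − (-0.05)(0.95) = 0.0875
  C_32 = −[(0.75)(-0.40) − (-0.05)(-0.45)] = 0.3225
  C_33 = (0.75)(0.95) − (-0.10)(-0.45) = 0.6675
det(I−A) = Σ_j (I−A)_1j·C_1j = (0.75)(0.7400) + (-0.10)(0.4400) + (-0.05)(0.2125) = 0.500375
adj(I−A) = Cᵀ =
  [ 0.7400   0.0825   0.0875]
  [ 0.4400   0.5900   0.3225]
  [ 0.2125   0.0575   0.6675]
(I − A)⁻¹ = adj(I−A) / det(I−A) ≈
  [   1.4789     0.1649     0.1749]
  [   0.8793     1.1791     0.6445]
  [   0.4247     0.1149     1.3340]
x = (I − A)⁻¹ d = adj(I−A)·d / det(I−A), with det(I−A) = 0.500375:
  x_1 = (0.7400·80 + 0.0825·75 + 0.0875·95) / 0.500375 = 73.70 / 0.500375 ≈ 147.290
  x_2 = (0.4400·80 + 0.5900·75 + 0.3225·95) / 0.500375 = 110.0875 / 0.500375 ≈ 220.010
  x_3 = (0.2125·80 + 0.0575·75 + 0.6675·95) / 0.500375 = 84.725 / 0.500375 ≈ 169.323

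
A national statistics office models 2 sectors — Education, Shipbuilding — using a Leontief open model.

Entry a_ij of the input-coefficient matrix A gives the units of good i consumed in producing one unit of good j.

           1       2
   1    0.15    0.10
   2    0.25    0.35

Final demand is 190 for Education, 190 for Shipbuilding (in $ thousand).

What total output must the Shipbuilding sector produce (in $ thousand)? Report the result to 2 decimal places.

I − A =
  [   0.85    -0.10]
  [  -0.25     0.65]
det(I−A) = (0.85)(0.65) − (-0.10)(-0.25) = 0.5275
adj(I−A) = [[0.65, 0.10], [0.25, 0.85]]
(I − A)⁻¹ = adj(I−A) / det(I−A) ≈
  [   1.2322     0.1896]
  [   0.4739     1.6114]
x = (I − A)⁻¹ d = adj(I−A)·d / det(I−A), with det(I−A) = 0.5275:
  x_1 = (0.65·190 + 0.10·190) / 0.5275 = 142.50 / 0.5275 ≈ 270.14
  x_2 = (0.25·190 + 0.85·190) / 0.5275 = 209.00 / 0.5275 ≈ 396.21

x_2 = 396.21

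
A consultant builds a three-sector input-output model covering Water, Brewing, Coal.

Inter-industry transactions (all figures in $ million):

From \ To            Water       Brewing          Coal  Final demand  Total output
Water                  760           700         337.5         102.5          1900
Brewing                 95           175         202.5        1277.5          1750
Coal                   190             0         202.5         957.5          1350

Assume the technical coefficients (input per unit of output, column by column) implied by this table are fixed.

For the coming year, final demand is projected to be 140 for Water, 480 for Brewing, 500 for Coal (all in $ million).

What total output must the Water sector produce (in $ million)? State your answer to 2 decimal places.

Technical coefficients a_ij = z_ij / X_j:
  a_11 = 760/1900 = 0.40, a_21 = 95/1900 = 0.05, a_31 = 190/1900 = 0.10
  a_12 = 700/1750 = 0.40, a_22 = 175/1750 = 0.10, a_32 = 0/1750 = 0.00
  a_13 = 337.5/1350 = 0.25, a_23 = 202.5/1350 = 0.15, a_33 = 202.5/1350 = 0.15
I − A =
  [   0.60    -0.40    -0.25]
  [  -0.05     0.90    -0.15]
  [  -0.10     0.00     0.85]
Cofactors of I−A, C_ij = (−1)^(i+j)·(minor ij) (rows/columns in the sector order above):
  C_11 = (0.90)(0.85) − (-0.15)(0.00) = 0.7650
  C_12 = −[(-0.05)(0.85) − (-0.15)(-0.10)] = 0.0575
  C_13 = (-0.05)(0.00) − (0.90)(-0.10) = 0.0900
  C_21 = −[(-0.40)(0.85) − (-0.25)(0.00)] = 0.3400
  C_22 = (0.60)(0.85) − (-0.25)(-0.10) = 0.4850
  C_23 = −[(0.60)(0.00) − (-0.40)(-0.10)] = 0.0400
  C_31 = (-0.40)(-0.15) − (-0.25)(0.90) = 0.2850
  C_32 = −[(0.60)(-0.15) − (-0.25)(-0.05)] = 0.1025
  C_33 = (0.60)(0.90) − (-0.40)(-0.05) = 0.5200
det(I−A) = Σ_j (I−A)_1j·C_1j = (0.60)(0.7650) + (-0.40)(0.0575) + (-0.25)(0.0900) = 0.4135
adj(I−A) = Cᵀ =
  [ 0.7650   0.3400   0.2850]
  [ 0.0575   0.4850   0.1025]
  [ 0.0900   0.0400   0.5200]
(I − A)⁻¹ = adj(I−A) / det(I−A) ≈
  [   1.8501     0.8222     0.6892]
  [   0.1391     1.1729     0.2479]
  [   0.2177     0.0967     1.2576]
x = (I − A)⁻¹ d = adj(I−A)·d / det(I−A), with det(I−A) = 0.4135:
  x_1 = (0.7650·140 + 0.3400·480 + 0.2850·500) / 0.4135 = 412.80 / 0.4135 ≈ 998.31
  x_2 = (0.0575·140 + 0.4850·480 + 0.1025·500) / 0.4135 = 292.10 / 0.4135 ≈ 706.41
  x_3 = (0.0900·140 + 0.0400·480 + 0.5200·500) / 0.4135 = 291.80 / 0.4135 ≈ 705.68

x_1 = 998.31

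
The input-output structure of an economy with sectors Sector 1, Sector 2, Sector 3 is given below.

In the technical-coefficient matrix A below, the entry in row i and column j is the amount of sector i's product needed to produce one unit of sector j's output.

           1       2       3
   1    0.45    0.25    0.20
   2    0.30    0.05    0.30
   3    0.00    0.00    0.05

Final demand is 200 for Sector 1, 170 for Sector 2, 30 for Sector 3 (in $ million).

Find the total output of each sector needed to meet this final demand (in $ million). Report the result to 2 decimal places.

I − A =
  [   0.55    -0.25    -0.20]
  [  -0.30     0.95    -0.30]
  [   0.00     0.00     0.95]
Cofactors of I−A, C_ij = (−1)^(i+j)·(minor ij) (rows/columns in the sector order above):
  C_11 = (0.95)(0.95) − (-0.30)(0.00) = 0.9025
  C_12 = −[(-0.30)(0.95) − (-0.30)(0.00)] = 0.2850
  C_13 = (-0.30)(0.00) − (0.95)(0.00) = 0.0000
  C_21 = −[(-0.25)(0.95) − (-0.20)(0.00)] = 0.2375
  C_22 = (0.55)(0.95) − (-0.20)(0.00) = 0.5225
  C_23 = −[(0.55)(0.00) − (-0.25)(0.00)] = 0.0000
  C_31 = (-0.25)(-0.30) − (-0.20)(0.95) = 0.2650
  C_32 = −[(0.55)(-0.30) − (-0.20)(-0.30)] = 0.2250
  C_33 = (0.55)(0.95) − (-0.25)(-0.30) = 0.4475
det(I−A) = Σ_j (I−A)_1j·C_1j = (0.55)(0.9025) + (-0.25)(0.2850) + (-0.20)(0.0000) = 0.425125
adj(I−A) = Cᵀ =
  [ 0.9025   0.2375   0.2650]
  [ 0.2850   0.5225   0.2250]
  [ 0.0000   0.0000   0.4475]
(I − A)⁻¹ = adj(I−A) / det(I−A) ≈
  [   2.1229     0.5587     0.6233]
  [   0.6704     1.2291     0.5293]
  [   0.0000     0.0000     1.0526]
x = (I − A)⁻¹ d = adj(I−A)·d / det(I−A), with det(I−A) = 0.425125:
  x_1 = (0.9025·200 + 0.2375·170 + 0.2650·30) / 0.425125 = 228.825 / 0.425125 ≈ 538.25
  x_2 = (0.2850·200 + 0.5225·170 + 0.2250·30) / 0.425125 = 152.575 / 0.425125 ≈ 358.89
  x_3 = (0.0000·200 + 0.0000·170 + 0.4475·30) / 0.425125 = 13.425 / 0.425125 ≈ 31.58

x_1 = 538.25, x_2 = 358.89, x_3 = 31.58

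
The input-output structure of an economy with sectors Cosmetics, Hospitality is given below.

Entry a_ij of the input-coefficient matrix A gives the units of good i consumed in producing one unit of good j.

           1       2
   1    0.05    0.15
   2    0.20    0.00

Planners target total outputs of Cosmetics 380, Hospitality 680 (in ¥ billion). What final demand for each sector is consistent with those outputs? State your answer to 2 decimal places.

I − A =
  [   0.95    -0.15]
  [  -0.20     1.00]
d = (I − A) x:
  d_1 = (+0.95)·380 + (-0.15)·680 = 259.00
  d_2 = (-0.20)·380 + (+1.00)·680 = 604.00

d_1 = 259.00, d_2 = 604.00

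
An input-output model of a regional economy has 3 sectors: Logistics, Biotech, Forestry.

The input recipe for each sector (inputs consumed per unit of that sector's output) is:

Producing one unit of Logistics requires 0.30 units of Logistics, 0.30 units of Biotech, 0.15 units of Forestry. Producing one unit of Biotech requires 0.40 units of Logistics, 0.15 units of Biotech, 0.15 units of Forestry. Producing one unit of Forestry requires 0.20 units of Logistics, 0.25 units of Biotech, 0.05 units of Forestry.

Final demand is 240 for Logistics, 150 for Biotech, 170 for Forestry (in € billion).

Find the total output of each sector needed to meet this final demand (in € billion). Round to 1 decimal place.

I − A =
  [   0.70    -0.40    -0.20]
  [  -0.30     0.85    -0.25]
  [  -0.15    -0.15     0.95]
Cofactors of I−A, C_ij = (−1)^(i+j)·(minor ij) (rows/columns in the sector order above):
  C_11 = (0.85)(0.95) − (-0.25)(-0.15) = 0.7700
  C_12 = −[(-0.30)(0.95) − (-0.25)(-0.15)] = 0.3225
  C_13 = (-0.30)(-0.15) − (0.85)(-0.15) = 0.1725
  C_21 = −[(-0.40)(0.95) − (-0.20)(-0.15)] = 0.4100
  C_22 = (0.70)(0.95) − (-0.20)(-0.15) = 0.6350
  C_23 = −[(0.70)(-0.15) − (-0.40)(-0.15)] = 0.1650
  C_31 = (-0.40)(-0.25) − (-0.20)(0.85) = 0.2700
  C_32 = −[(0.70)(-0.25) − (-0.20)(-0.30)] = 0.2350
  C_33 = (0.70)(0.85) − (-0.40)(-0.30) = 0.4750
det(I−A) = Σ_j (I−A)_1j·C_1j = (0.70)(0.7700) + (-0.40)(0.3225) + (-0.20)(0.1725) = 0.3755
adj(I−A) = Cᵀ =
  [ 0.7700   0.4100   0.2700]
  [ 0.3225   0.6350   0.2350]
  [ 0.1725   0.1650   0.4750]
(I − A)⁻¹ = adj(I−A) / det(I−A) ≈
  [   2.0506     1.0919     0.7190]
  [   0.8589     1.6911     0.6258]
  [   0.4594     0.4394     1.2650]
x = (I − A)⁻¹ d = adj(I−A)·d / det(I−A), with det(I−A) = 0.3755:
  x_L = (0.7700·240 + 0.4100·150 + 0.2700·170) / 0.3755 = 292.20 / 0.3755 ≈ 778.2
  x_B = (0.3225·240 + 0.6350·150 + 0.2350·170) / 0.3755 = 212.60 / 0.3755 ≈ 566.2
  x_F = (0.1725·240 + 0.1650·150 + 0.4750·170) / 0.3755 = 146.90 / 0.3755 ≈ 391.2

x_L = 778.2, x_B = 566.2, x_F = 391.2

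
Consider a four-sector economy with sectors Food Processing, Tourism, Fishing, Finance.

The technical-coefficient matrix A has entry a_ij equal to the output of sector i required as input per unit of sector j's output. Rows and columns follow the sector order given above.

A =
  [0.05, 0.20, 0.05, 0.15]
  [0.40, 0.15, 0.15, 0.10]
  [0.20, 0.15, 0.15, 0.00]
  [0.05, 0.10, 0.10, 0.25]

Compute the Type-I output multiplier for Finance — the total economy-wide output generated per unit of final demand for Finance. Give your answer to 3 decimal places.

m_4 = 2.173

I − A =
  [   0.95    -0.20    -0.05    -0.15]
  [  -0.40     0.85    -0.15    -0.10]
  [  -0.20    -0.15     0.85     0.00]
  [  -0.05    -0.10    -0.10     0.75]
Compute the cofactors C_ij = (−1)^(i+j)·(3×3 minor ij) of I−A; the adjugate is their transpose:
adj(I−A) = Cᵀ =
  [ 0.515000   0.148125   0.070875   0.122750]
  [ 0.283750   0.588750   0.136500   0.135250]
  [ 0.171250   0.138750   0.522750   0.052750]
  [ 0.095000   0.106875   0.092625   0.579500]
det(I−A) = Σ_j (I−A)_1j·C_1j = (0.95)(0.515000) + (-0.20)(0.283750) + (-0.05)(0.171250) + (-0.15)(0.095000) = 0.4096875
(I − A)⁻¹ = adj(I−A) / det(I−A) ≈
  [   1.2571     0.3616     0.1730     0.2996]
  [   0.6926     1.4371     0.3332     0.3301]
  [   0.4180     0.3387     1.2760     0.1288]
  [   0.2319     0.2609     0.2261     1.4145]
The output multiplier for sector j is the column-j sum of the Leontief inverse (I − A)⁻¹ = adj(I−A) / det(I−A).
Column 4 of adj(I−A): (0.122750, 0.135250, 0.052750, 0.579500); det(I−A) = 0.4096875.
m_4 = (0.122750 + 0.135250 + 0.052750 + 0.579500) / 0.4096875 = 0.89025 / 0.4096875 ≈ 2.173.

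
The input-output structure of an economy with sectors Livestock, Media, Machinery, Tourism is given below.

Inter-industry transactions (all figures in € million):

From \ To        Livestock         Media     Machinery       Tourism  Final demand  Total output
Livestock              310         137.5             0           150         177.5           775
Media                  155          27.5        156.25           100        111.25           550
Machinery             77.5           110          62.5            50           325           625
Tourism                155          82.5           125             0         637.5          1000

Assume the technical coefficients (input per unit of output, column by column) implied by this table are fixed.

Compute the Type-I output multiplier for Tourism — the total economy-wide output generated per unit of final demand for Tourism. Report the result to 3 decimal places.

m_4 = 1.942

Technical coefficients a_ij = z_ij / X_j:
  a_11 = 310/775 = 0.40, a_21 = 155/775 = 0.20, a_31 = 77.5/775 = 0.10, a_41 = 155/775 = 0.20
  a_12 = 137.5/550 = 0.25, a_22 = 27.5/550 = 0.05, a_32 = 110/550 = 0.20, a_42 = 82.5/550 = 0.15
  a_13 = 0/625 = 0.00, a_23 = 156.25/625 = 0.25, a_33 = 62.5/625 = 0.10, a_43 = 125/625 = 0.20
  a_14 = 150/1000 = 0.15, a_24 = 100/1000 = 0.10, a_34 = 50/1000 = 0.05, a_44 = 0/1000 = 0.00
I − A =
  [   0.60    -0.25     0.00    -0.15]
  [  -0.20     0.95    -0.25    -0.10]
  [  -0.10    -0.20     0.90    -0.05]
  [  -0.20    -0.15    -0.20     1.00]
Compute the cofactors C_ij = (−1)^(i+j)·(3×3 minor ij) of I−A; the adjugate is their transpose:
adj(I−A) = Cᵀ =
  [ 0.776125   0.248750   0.101625   0.146375]
  [ 0.225500   0.504000   0.160500   0.092250]
  [ 0.148500   0.148250   0.473000   0.060750]
  [ 0.218750   0.155000   0.139000   0.431750]
det(I−A) = Σ_j (I−A)_1j·C_1j = (0.60)(0.776125) + (-0.25)(0.225500) + (0.00)(0.148500) + (-0.15)(0.218750) = 0.3764875
(I − A)⁻¹ = adj(I−A) / det(I−A) ≈
  [   2.0615     0.6607     0.2699     0.3888]
  [   0.5990     1.3387     0.4263     0.2450]
  [   0.3944     0.3938     1.2563     0.1614]
  [   0.5810     0.4117     0.3692     1.1468]
The output multiplier for sector j is the column-j sum of the Leontief inverse (I − A)⁻¹ = adj(I−A) / det(I−A).
Column 4 of adj(I−A): (0.146375, 0.092250, 0.060750, 0.431750); det(I−A) = 0.3764875.
m_4 = (0.146375 + 0.092250 + 0.060750 + 0.431750) / 0.3764875 = 0.731125 / 0.3764875 ≈ 1.942.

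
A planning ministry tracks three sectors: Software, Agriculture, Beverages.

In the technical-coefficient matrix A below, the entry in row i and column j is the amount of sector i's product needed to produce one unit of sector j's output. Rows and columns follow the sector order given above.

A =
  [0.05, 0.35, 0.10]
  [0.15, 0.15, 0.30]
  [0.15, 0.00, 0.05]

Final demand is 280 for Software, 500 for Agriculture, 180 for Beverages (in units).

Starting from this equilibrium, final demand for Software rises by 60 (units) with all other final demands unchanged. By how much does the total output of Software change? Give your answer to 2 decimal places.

Δx_1 = 70.34

I − A =
  [   0.95    -0.35    -0.10]
  [  -0.15     0.85    -0.30]
  [  -0.15     0.00     0.95]
Cofactors of I−A, C_ij = (−1)^(i+j)·(minor ij) (rows/columns in the sector order above):
  C_11 = (0.85)(0.95) − (-0.30)(0.00) = 0.8075
  C_12 = −[(-0.15)(0.95) − (-0.30)(-0.15)] = 0.1875
  C_13 = (-0.15)(0.00) − (0.85)(-0.15) = 0.1275
  C_21 = −[(-0.35)(0.95) − (-0.10)(0.00)] = 0.3325
  C_22 = (0.95)(0.95) − (-0.10)(-0.15) = 0.8875
  C_23 = −[(0.95)(0.00) − (-0.35)(-0.15)] = 0.0525
  C_31 = (-0.35)(-0.30) − (-0.10)(0.85) = 0.1900
  C_32 = −[(0.95)(-0.30) − (-0.10)(-0.15)] = 0.3000
  C_33 = (0.95)(0.85) − (-0.35)(-0.15) = 0.7550
det(I−A) = Σ_j (I−A)_1j·C_1j = (0.95)(0.8075) + (-0.35)(0.1875) + (-0.10)(0.1275) = 0.68875
adj(I−A) = Cᵀ =
  [ 0.8075   0.3325   0.1900]
  [ 0.1875   0.8875   0.3000]
  [ 0.1275   0.0525   0.7550]
(I − A)⁻¹ = adj(I−A) / det(I−A) ≈
  [   1.1724     0.4828     0.2759]
  [   0.2722     1.2886     0.4356]
  [   0.1851     0.0762     1.0962]
Δx = (I − A)⁻¹ Δd with Δd having +60 in the Software component and 0 elsewhere.
So Δx_1 = L_11 · (+60), where L_11 = adj(I−A)_11 / det(I−A) = 0.8075 / 0.68875.
Δx_1 = 0.8075 × (+60) / 0.68875 = 48.45 / 0.68875 ≈ 70.34.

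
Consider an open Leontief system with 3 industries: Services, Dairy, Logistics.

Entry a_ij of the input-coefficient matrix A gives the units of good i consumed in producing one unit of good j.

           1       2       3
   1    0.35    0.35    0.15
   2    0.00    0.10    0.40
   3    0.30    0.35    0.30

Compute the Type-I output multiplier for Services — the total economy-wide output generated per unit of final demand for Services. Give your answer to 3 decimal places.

m_1 = 3.729

I − A =
  [   0.65    -0.35    -0.15]
  [   0.00     0.90    -0.40]
  [  -0.30    -0.35     0.70]
Cofactors of I−A, C_ij = (−1)^(i+j)·(minor ij) (rows/columns in the sector order above):
  C_11 = (0.90)(0.70) − (-0.40)(-0.35) = 0.4900
  C_12 = −[(0.00)(0.70) − (-0.40)(-0.30)] = 0.1200
  C_13 = (0.00)(-0.35) − (0.90)(-0.30) = 0.2700
  C_21 = −[(-0.35)(0.70) − (-0.15)(-0.35)] = 0.2975
  C_22 = (0.65)(0.70) − (-0.15)(-0.30) = 0.4100
  C_23 = −[(0.65)(-0.35) − (-0.35)(-0.30)] = 0.3325
  C_31 = (-0.35)(-0.40) − (-0.15)(0.90) = 0.2750
  C_32 = −[(0.65)(-0.40) − (-0.15)(0.00)] = 0.2600
  C_33 = (0.65)(0.90) − (-0.35)(0.00) = 0.5850
det(I−A) = Σ_j (I−A)_1j·C_1j = (0.65)(0.4900) + (-0.35)(0.1200) + (-0.15)(0.2700) = 0.2360
adj(I−A) = Cᵀ =
  [ 0.4900   0.2975   0.2750]
  [ 0.1200   0.4100   0.2600]
  [ 0.2700   0.3325   0.5850]
(I − A)⁻¹ = adj(I−A) / det(I−A) ≈
  [   2.0763     1.2606     1.1653]
  [   0.5085     1.7373     1.1017]
  [   1.1441     1.4089     2.4788]
The output multiplier for sector j is the column-j sum of the Leontief inverse (I − A)⁻¹ = adj(I−A) / det(I−A).
Column 1 of adj(I−A): (0.4900, 0.1200, 0.2700); det(I−A) = 0.2360.
m_1 = (0.4900 + 0.1200 + 0.2700) / 0.2360 = 0.88 / 0.2360 ≈ 3.729.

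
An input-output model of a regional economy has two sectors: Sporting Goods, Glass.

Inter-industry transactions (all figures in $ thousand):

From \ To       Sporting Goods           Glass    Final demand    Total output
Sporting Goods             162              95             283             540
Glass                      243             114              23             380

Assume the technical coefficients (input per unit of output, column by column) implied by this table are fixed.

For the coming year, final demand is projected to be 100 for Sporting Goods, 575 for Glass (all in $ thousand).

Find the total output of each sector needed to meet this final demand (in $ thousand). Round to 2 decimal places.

Technical coefficients a_ij = z_ij / X_j:
  a_SS = 162/540 = 0.30, a_GS = 243/540 = 0.45
  a_SG = 95/380 = 0.25, a_GG = 114/380 = 0.30
I − A =
  [   0.70    -0.25]
  [  -0.45     0.70]
det(I−A) = (0.70)(0.70) − (-0.25)(-0.45) = 0.3775
adj(I−A) = [[0.70, 0.25], [0.45, 0.70]]
(I − A)⁻¹ = adj(I−A) / det(I−A) ≈
  [   1.8543     0.6623]
  [   1.1921     1.8543]
x = (I − A)⁻¹ d = adj(I−A)·d / det(I−A), with det(I−A) = 0.3775:
  x_S = (0.70·100 + 0.25·575) / 0.3775 = 213.75 / 0.3775 ≈ 566.23
  x_G = (0.45·100 + 0.70·575) / 0.3775 = 447.50 / 0.3775 ≈ 1185.43

x_S = 566.23, x_G = 1185.43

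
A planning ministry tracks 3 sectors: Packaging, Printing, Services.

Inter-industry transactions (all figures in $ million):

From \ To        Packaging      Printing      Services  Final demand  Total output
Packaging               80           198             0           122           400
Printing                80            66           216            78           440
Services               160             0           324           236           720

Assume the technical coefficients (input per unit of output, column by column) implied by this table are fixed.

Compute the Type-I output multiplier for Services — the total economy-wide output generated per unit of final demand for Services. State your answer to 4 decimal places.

Technical coefficients a_ij = z_ij / X_j:
  a_11 = 80/400 = 0.20, a_21 = 80/400 = 0.20, a_31 = 160/400 = 0.40
  a_12 = 198/440 = 0.45, a_22 = 66/440 = 0.15, a_32 = 0/440 = 0.00
  a_13 = 0/720 = 0.00, a_23 = 216/720 = 0.30, a_33 = 324/720 = 0.45
I − A =
  [   0.80    -0.45     0.00]
  [  -0.20     0.85    -0.30]
  [  -0.40     0.00     0.55]
Cofactors of I−A, C_ij = (−1)^(i+j)·(minor ij) (rows/columns in the sector order above):
  C_11 = (0.85)(0.55) − (-0.30)(0.00) = 0.4675
  C_12 = −[(-0.20)(0.55) − (-0.30)(-0.40)] = 0.2300
  C_13 = (-0.20)(0.00) − (0.85)(-0.40) = 0.3400
  C_21 = −[(-0.45)(0.55) − (0.00)(0.00)] = 0.2475
  C_22 = (0.80)(0.55) − (0.00)(-0.40) = 0.4400
  C_23 = −[(0.80)(0.00) − (-0.45)(-0.40)] = 0.1800
  C_31 = (-0.45)(-0.30) − (0.00)(0.85) = 0.1350
  C_32 = −[(0.80)(-0.30) − (0.00)(-0.20)] = 0.2400
  C_33 = (0.80)(0.85) − (-0.45)(-0.20) = 0.5900
det(I−A) = Σ_j (I−A)_1j·C_1j = (0.80)(0.4675) + (-0.45)(0.2300) + (0.00)(0.3400) = 0.2705
adj(I−A) = Cᵀ =
  [ 0.4675   0.2475   0.1350]
  [ 0.2300   0.4400   0.2400]
  [ 0.3400   0.1800   0.5900]
(I − A)⁻¹ = adj(I−A) / det(I−A) ≈
  [   1.72828     0.91497     0.49908]
  [   0.85028     1.62662     0.88725]
  [   1.25693     0.66543     2.18115]
The output multiplier for sector j is the column-j sum of the Leontief inverse (I − A)⁻¹ = adj(I−A) / det(I−A).
Column 3 of adj(I−A): (0.1350, 0.2400, 0.5900); det(I−A) = 0.2705.
m_3 = (0.1350 + 0.2400 + 0.5900) / 0.2705 = 0.965 / 0.2705 ≈ 3.5675.

m_3 = 3.5675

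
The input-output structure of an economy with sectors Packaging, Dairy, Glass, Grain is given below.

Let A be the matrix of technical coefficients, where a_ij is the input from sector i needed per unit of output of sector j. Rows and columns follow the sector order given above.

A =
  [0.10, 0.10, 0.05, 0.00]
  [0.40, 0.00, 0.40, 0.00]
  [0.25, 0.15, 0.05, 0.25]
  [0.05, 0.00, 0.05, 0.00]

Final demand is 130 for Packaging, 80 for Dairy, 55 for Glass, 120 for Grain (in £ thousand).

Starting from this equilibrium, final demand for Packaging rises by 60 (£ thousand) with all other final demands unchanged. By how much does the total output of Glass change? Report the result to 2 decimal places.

Δx_3 = 26.67

I − A =
  [   0.90    -0.10    -0.05     0.00]
  [  -0.40     1.00    -0.40     0.00]
  [  -0.25    -0.15     0.95    -0.25]
  [  -0.05     0.00    -0.05     1.00]
Compute the cofactors C_ij = (−1)^(i+j)·(3×3 minor ij) of I−A; the adjugate is their transpose:
adj(I−A) = Cᵀ =
  [ 0.877500   0.101250   0.090000   0.022500]
  [ 0.480000   0.830625   0.380000   0.095000]
  [ 0.322500   0.161250   0.860000   0.215000]
  [ 0.060000   0.013125   0.047500   0.737500]
det(I−A) = Σ_j (I−A)_1j·C_1j = (0.90)(0.877500) + (-0.10)(0.480000) + (-0.05)(0.322500) + (0.00)(0.060000) = 0.725625
(I − A)⁻¹ = adj(I−A) / det(I−A) ≈
  [   1.2093     0.1395     0.1240     0.0310]
  [   0.6615     1.1447     0.5237     0.1309]
  [   0.4444     0.2222     1.1852     0.2963]
  [   0.0827     0.0181     0.0655     1.0164]
Δx = (I − A)⁻¹ Δd with Δd having +60 in the Packaging component and 0 elsewhere.
So Δx_3 = L_31 · (+60), where L_31 = adj(I−A)_31 / det(I−A) = 0.322500 / 0.725625.
Δx_3 = 0.322500 × (+60) / 0.725625 = 19.35 / 0.725625 ≈ 26.67.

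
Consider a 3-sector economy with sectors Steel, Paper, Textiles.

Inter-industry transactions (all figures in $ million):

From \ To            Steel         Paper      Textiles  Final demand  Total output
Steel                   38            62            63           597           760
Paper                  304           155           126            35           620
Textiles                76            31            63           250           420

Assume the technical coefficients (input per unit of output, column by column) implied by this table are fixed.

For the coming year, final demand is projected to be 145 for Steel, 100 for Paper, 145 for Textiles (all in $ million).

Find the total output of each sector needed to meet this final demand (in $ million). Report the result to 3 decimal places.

x_S = 222.495, x_P = 338.672, x_T = 216.686

Technical coefficients a_ij = z_ij / X_j:
  a_SS = 38/760 = 0.05, a_PS = 304/760 = 0.40, a_TS = 76/760 = 0.10
  a_SP = 62/620 = 0.10, a_PP = 155/620 = 0.25, a_TP = 31/620 = 0.05
  a_ST = 63/420 = 0.15, a_PT = 126/420 = 0.30, a_TT = 63/420 = 0.15
I − A =
  [   0.95    -0.10    -0.15]
  [  -0.40     0.75    -0.30]
  [  -0.10    -0.05     0.85]
Cofactors of I−A, C_ij = (−1)^(i+j)·(minor ij) (rows/columns in the sector order above):
  C_11 = (0.75)(0.85) − (-0.30)(-0.05) = 0.6225
  C_12 = −[(-0.40)(0.85) − (-0.30)(-0.10)] = 0.3700
  C_13 = (-0.40)(-0.05) − (0.75)(-0.10) = 0.0950
  C_21 = −[(-0.10)(0.85) − (-0.15)(-0.05)] = 0.0925
  C_22 = (0.95)(0.85) − (-0.15)(-0.10) = 0.7925
  C_23 = −[(0.95)(-0.05) − (-0.10)(-0.10)] = 0.0575
  C_31 = (-0.10)(-0.30) − (-0.15)(0.75) = 0.1425
  C_32 = −[(0.95)(-0.30) − (-0.15)(-0.40)] = 0.3450
  C_33 = (0.95)(0.75) − (-0.10)(-0.40) = 0.6725
det(I−A) = Σ_j (I−A)_1j·C_1j = (0.95)(0.6225) + (-0.10)(0.3700) + (-0.15)(0.0950) = 0.540125
adj(I−A) = Cᵀ =
  [ 0.6225   0.0925   0.1425]
  [ 0.3700   0.7925   0.3450]
  [ 0.0950   0.0575   0.6725]
(I − A)⁻¹ = adj(I−A) / det(I−A) ≈
  [   1.1525     0.1713     0.2638]
  [   0.6850     1.4673     0.6387]
  [   0.1759     0.1065     1.2451]
x = (I − A)⁻¹ d = adj(I−A)·d / det(I−A), with det(I−A) = 0.540125:
  x_S = (0.6225·145 + 0.0925·100 + 0.1425·145) / 0.540125 = 120.175 / 0.540125 ≈ 222.495
  x_P = (0.3700·145 + 0.7925·100 + 0.3450·145) / 0.540125 = 182.925 / 0.540125 ≈ 338.672
  x_T = (0.0950·145 + 0.0575·100 + 0.6725·145) / 0.540125 = 117.0375 / 0.540125 ≈ 216.686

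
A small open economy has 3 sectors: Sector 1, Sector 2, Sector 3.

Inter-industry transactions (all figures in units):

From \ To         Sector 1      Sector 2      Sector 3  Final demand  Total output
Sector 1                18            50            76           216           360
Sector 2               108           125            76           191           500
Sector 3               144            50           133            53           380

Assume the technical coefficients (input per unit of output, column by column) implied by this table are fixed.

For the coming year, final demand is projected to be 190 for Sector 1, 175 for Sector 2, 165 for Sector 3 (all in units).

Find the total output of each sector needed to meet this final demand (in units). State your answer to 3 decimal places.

x_1 = 375.758, x_2 = 534.938, x_3 = 567.380

Technical coefficients a_ij = z_ij / X_j:
  a_11 = 18/360 = 0.05, a_21 = 108/360 = 0.30, a_31 = 144/360 = 0.40
  a_12 = 50/500 = 0.10, a_22 = 125/500 = 0.25, a_32 = 50/500 = 0.10
  a_13 = 76/380 = 0.20, a_23 = 76/380 = 0.20, a_33 = 133/380 = 0.35
I − A =
  [   0.95    -0.10    -0.20]
  [  -0.30     0.75    -0.20]
  [  -0.40    -0.10     0.65]
Cofactors of I−A, C_ij = (−1)^(i+j)·(minor ij) (rows/columns in the sector order above):
  C_11 = (0.75)(0.65) − (-0.20)(-0.10) = 0.4675
  C_12 = −[(-0.30)(0.65) − (-0.20)(-0.40)] = 0.2750
  C_13 = (-0.30)(-0.10) − (0.75)(-0.40) = 0.3300
  C_21 = −[(-0.10)(0.65) − (-0.20)(-0.10)] = 0.0850
  C_22 = (0.95)(0.65) − (-0.20)(-0.40) = 0.5375
  C_23 = −[(0.95)(-0.10) − (-0.10)(-0.40)] = 0.1350
  C_31 = (-0.10)(-0.20) − (-0.20)(0.75) = 0.1700
  C_32 = −[(0.95)(-0.20) − (-0.20)(-0.30)] = 0.2500
  C_33 = (0.95)(0.75) − (-0.10)(-0.30) = 0.6825
det(I−A) = Σ_j (I−A)_1j·C_1j = (0.95)(0.4675) + (-0.10)(0.2750) + (-0.20)(0.3300) = 0.350625
adj(I−A) = Cᵀ =
  [ 0.4675   0.0850   0.1700]
  [ 0.2750   0.5375   0.2500]
  [ 0.3300   0.1350   0.6825]
(I − A)⁻¹ = adj(I−A) / det(I−A) ≈
  [   1.3333     0.2424     0.4848]
  [   0.7843     1.5330     0.7130]
  [   0.9412     0.3850     1.9465]
x = (I − A)⁻¹ d = adj(I−A)·d / det(I−A), with det(I−A) = 0.350625:
  x_1 = (0.4675·190 + 0.0850·175 + 0.1700·165) / 0.350625 = 131.75 / 0.350625 ≈ 375.758
  x_2 = (0.2750·190 + 0.5375·175 + 0.2500·165) / 0.350625 = 187.5625 / 0.350625 ≈ 534.938
  x_3 = (0.3300·190 + 0.1350·175 + 0.6825·165) / 0.350625 = 198.9375 / 0.350625 ≈ 567.380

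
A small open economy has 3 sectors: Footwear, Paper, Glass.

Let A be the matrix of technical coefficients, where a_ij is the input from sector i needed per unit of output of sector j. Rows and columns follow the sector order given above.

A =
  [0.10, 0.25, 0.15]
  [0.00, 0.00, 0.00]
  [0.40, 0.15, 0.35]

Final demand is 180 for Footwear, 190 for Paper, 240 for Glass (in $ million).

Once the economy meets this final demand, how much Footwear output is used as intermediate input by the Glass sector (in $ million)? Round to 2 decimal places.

z_13 = 95.04

I − A =
  [   0.90    -0.25    -0.15]
  [   0.00     1.00     0.00]
  [  -0.40    -0.15     0.65]
Cofactors of I−A, C_ij = (−1)^(i+j)·(minor ij) (rows/columns in the sector order above):
  C_11 = (1.00)(0.65) − (0.00)(-0.15) = 0.6500
  C_12 = −[(0.00)(0.65) − (0.00)(-0.40)] = 0.0000
  C_13 = (0.00)(-0.15) − (1.00)(-0.40) = 0.4000
  C_21 = −[(-0.25)(0.65) − (-0.15)(-0.15)] = 0.1850
  C_22 = (0.90)(0.65) − (-0.15)(-0.40) = 0.5250
  C_23 = −[(0.90)(-0.15) − (-0.25)(-0.40)] = 0.2350
  C_31 = (-0.25)(0.00) − (-0.15)(1.00) = 0.1500
  C_32 = −[(0.90)(0.00) − (-0.15)(0.00)] = 0.0000
  C_33 = (0.90)(1.00) − (-0.25)(0.00) = 0.9000
det(I−A) = Σ_j (I−A)_1j·C_1j = (0.90)(0.6500) + (-0.25)(0.0000) + (-0.15)(0.4000) = 0.5250
adj(I−A) = Cᵀ =
  [ 0.6500   0.1850   0.1500]
  [ 0.0000   0.5250   0.0000]
  [ 0.4000   0.2350   0.9000]
(I − A)⁻¹ = adj(I−A) / det(I−A) ≈
  [   1.2381     0.3524     0.2857]
  [   0.0000     1.0000     0.0000]
  [   0.7619     0.4476     1.7143]
First solve x = (I − A)⁻¹ d = adj(I−A)·d / det(I−A); in particular x_3 = (0.4000·180 + 0.2350·190 + 0.9000·240) / 0.5250 = 332.65 / 0.5250 ≈ 633.6190.
Intermediate flow from 1 to 3: z_13 = a_13 · x_3 = 0.15 × 332.65 / 0.5250 = 49.8975 / 0.5250 ≈ 95.04.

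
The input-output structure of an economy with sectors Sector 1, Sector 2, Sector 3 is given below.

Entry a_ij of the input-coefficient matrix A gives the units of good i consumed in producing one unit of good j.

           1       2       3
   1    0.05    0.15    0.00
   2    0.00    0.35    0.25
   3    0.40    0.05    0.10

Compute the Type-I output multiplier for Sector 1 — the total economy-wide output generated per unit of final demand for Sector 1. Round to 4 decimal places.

m_1 = 1.7632

I − A =
  [   0.95    -0.15     0.00]
  [   0.00     0.65    -0.25]
  [  -0.40    -0.05     0.90]
Cofactors of I−A, C_ij = (−1)^(i+j)·(minor ij) (rows/columns in the sector order above):
  C_11 = (0.65)(0.90) − (-0.25)(-0.05) = 0.5725
  C_12 = −[(0.00)(0.90) − (-0.25)(-0.40)] = 0.1000
  C_13 = (0.00)(-0.05) − (0.65)(-0.40) = 0.2600
  C_21 = −[(-0.15)(0.90) − (0.00)(-0.05)] = 0.1350
  C_22 = (0.95)(0.90) − (0.00)(-0.40) = 0.8550
  C_23 = −[(0.95)(-0.05) − (-0.15)(-0.40)] = 0.1075
  C_31 = (-0.15)(-0.25) − (0.00)(0.65) = 0.0375
  C_32 = −[(0.95)(-0.25) − (0.00)(0.00)] = 0.2375
  C_33 = (0.95)(0.65) − (-0.15)(0.00) = 0.6175
det(I−A) = Σ_j (I−A)_1j·C_1j = (0.95)(0.5725) + (-0.15)(0.1000) + (0.00)(0.2600) = 0.528875
adj(I−A) = Cᵀ =
  [ 0.5725   0.1350   0.0375]
  [ 0.1000   0.8550   0.2375]
  [ 0.2600   0.1075   0.6175]
(I − A)⁻¹ = adj(I−A) / det(I−A) ≈
  [   1.08249     0.25526     0.07091]
  [   0.18908     1.61664     0.44907]
  [   0.49161     0.20326     1.16757]
The output multiplier for sector j is the column-j sum of the Leontief inverse (I − A)⁻¹ = adj(I−A) / det(I−A).
Column 1 of adj(I−A): (0.5725, 0.1000, 0.2600); det(I−A) = 0.528875.
m_1 = (0.5725 + 0.1000 + 0.2600) / 0.528875 = 0.9325 / 0.528875 ≈ 1.7632.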